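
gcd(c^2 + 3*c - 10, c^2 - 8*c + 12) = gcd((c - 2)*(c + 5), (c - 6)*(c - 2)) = c - 2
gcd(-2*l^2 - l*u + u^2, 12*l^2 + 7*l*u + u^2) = 1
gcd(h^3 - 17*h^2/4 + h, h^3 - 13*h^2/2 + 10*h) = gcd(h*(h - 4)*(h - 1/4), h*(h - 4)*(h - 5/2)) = h^2 - 4*h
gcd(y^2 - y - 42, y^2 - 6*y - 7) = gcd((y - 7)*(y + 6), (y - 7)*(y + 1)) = y - 7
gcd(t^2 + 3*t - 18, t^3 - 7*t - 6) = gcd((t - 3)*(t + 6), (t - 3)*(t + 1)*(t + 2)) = t - 3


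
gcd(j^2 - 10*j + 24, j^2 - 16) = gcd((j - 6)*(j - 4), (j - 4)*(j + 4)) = j - 4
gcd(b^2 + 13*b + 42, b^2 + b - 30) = b + 6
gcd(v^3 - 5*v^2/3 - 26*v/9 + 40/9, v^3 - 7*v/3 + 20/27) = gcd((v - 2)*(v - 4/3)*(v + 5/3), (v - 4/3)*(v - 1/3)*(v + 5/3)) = v^2 + v/3 - 20/9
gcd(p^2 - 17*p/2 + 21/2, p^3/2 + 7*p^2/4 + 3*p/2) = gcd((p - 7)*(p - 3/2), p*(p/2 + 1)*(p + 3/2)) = 1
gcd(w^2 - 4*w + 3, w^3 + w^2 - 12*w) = w - 3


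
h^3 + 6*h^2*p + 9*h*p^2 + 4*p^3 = (h + p)^2*(h + 4*p)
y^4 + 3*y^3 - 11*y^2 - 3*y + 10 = (y - 2)*(y - 1)*(y + 1)*(y + 5)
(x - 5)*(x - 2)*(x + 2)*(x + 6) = x^4 + x^3 - 34*x^2 - 4*x + 120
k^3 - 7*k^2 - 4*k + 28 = (k - 7)*(k - 2)*(k + 2)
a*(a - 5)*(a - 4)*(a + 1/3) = a^4 - 26*a^3/3 + 17*a^2 + 20*a/3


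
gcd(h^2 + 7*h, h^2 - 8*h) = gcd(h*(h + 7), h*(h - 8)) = h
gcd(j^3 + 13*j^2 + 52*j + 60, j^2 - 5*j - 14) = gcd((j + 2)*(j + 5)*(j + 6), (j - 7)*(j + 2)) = j + 2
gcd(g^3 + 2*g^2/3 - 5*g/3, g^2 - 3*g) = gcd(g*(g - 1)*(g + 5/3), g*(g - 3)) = g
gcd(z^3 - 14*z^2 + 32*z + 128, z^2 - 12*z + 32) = z - 8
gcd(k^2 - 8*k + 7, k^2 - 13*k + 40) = 1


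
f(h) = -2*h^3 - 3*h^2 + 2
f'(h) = -6*h^2 - 6*h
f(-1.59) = 2.46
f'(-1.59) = -5.63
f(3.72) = -142.47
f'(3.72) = -105.35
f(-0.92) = 1.02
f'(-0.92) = 0.44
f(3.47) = -117.69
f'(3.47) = -93.07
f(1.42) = -9.78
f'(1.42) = -20.62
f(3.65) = -135.22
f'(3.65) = -101.84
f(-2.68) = 18.95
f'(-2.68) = -27.01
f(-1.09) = 1.03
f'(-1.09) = -0.59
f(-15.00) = 6077.00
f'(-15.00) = -1260.00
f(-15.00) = 6077.00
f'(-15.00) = -1260.00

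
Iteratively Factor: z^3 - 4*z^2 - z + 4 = (z + 1)*(z^2 - 5*z + 4) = (z - 1)*(z + 1)*(z - 4)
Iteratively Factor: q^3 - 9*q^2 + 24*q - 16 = (q - 4)*(q^2 - 5*q + 4) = (q - 4)*(q - 1)*(q - 4)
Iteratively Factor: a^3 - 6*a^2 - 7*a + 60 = (a - 5)*(a^2 - a - 12) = (a - 5)*(a - 4)*(a + 3)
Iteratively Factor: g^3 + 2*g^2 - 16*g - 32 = (g + 2)*(g^2 - 16) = (g - 4)*(g + 2)*(g + 4)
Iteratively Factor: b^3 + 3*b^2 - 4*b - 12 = (b + 3)*(b^2 - 4) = (b + 2)*(b + 3)*(b - 2)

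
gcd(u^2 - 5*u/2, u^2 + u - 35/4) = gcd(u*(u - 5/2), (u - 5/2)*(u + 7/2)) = u - 5/2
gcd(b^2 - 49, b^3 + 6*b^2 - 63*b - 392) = b + 7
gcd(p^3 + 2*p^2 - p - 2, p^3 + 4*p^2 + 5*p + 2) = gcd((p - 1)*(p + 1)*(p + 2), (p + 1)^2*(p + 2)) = p^2 + 3*p + 2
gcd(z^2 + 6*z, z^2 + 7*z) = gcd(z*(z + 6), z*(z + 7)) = z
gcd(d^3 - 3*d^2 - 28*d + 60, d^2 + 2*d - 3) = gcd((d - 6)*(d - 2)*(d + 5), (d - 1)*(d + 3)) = 1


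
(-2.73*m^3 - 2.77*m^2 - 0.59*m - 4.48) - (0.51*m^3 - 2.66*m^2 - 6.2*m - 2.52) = -3.24*m^3 - 0.11*m^2 + 5.61*m - 1.96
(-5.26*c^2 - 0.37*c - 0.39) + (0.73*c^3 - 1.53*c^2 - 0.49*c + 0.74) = 0.73*c^3 - 6.79*c^2 - 0.86*c + 0.35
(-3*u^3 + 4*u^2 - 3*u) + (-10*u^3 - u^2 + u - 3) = -13*u^3 + 3*u^2 - 2*u - 3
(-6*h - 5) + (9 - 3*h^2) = -3*h^2 - 6*h + 4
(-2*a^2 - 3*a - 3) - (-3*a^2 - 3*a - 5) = a^2 + 2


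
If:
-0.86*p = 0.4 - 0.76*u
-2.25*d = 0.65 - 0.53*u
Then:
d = 0.235555555555556*u - 0.288888888888889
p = 0.883720930232558*u - 0.465116279069767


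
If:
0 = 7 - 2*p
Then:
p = 7/2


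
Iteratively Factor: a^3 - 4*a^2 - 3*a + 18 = (a - 3)*(a^2 - a - 6) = (a - 3)^2*(a + 2)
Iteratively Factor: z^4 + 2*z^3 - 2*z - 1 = (z + 1)*(z^3 + z^2 - z - 1) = (z + 1)^2*(z^2 - 1) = (z - 1)*(z + 1)^2*(z + 1)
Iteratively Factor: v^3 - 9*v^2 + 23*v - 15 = (v - 1)*(v^2 - 8*v + 15) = (v - 3)*(v - 1)*(v - 5)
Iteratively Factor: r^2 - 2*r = (r - 2)*(r)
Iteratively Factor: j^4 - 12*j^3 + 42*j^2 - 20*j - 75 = (j - 5)*(j^3 - 7*j^2 + 7*j + 15) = (j - 5)*(j - 3)*(j^2 - 4*j - 5) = (j - 5)^2*(j - 3)*(j + 1)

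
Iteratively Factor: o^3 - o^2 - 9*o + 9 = (o - 3)*(o^2 + 2*o - 3) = (o - 3)*(o - 1)*(o + 3)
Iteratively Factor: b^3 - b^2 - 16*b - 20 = (b + 2)*(b^2 - 3*b - 10) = (b + 2)^2*(b - 5)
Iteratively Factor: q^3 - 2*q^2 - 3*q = (q)*(q^2 - 2*q - 3) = q*(q - 3)*(q + 1)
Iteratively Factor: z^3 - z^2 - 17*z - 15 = (z + 1)*(z^2 - 2*z - 15) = (z + 1)*(z + 3)*(z - 5)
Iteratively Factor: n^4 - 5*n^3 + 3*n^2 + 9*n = (n - 3)*(n^3 - 2*n^2 - 3*n) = n*(n - 3)*(n^2 - 2*n - 3) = n*(n - 3)*(n + 1)*(n - 3)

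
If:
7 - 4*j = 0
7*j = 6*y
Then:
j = 7/4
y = 49/24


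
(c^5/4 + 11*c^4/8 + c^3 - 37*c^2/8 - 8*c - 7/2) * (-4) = -c^5 - 11*c^4/2 - 4*c^3 + 37*c^2/2 + 32*c + 14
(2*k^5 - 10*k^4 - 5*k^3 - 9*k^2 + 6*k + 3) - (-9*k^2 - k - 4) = 2*k^5 - 10*k^4 - 5*k^3 + 7*k + 7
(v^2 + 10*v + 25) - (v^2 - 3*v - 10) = 13*v + 35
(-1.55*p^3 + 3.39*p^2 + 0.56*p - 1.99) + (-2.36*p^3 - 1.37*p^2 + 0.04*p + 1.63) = -3.91*p^3 + 2.02*p^2 + 0.6*p - 0.36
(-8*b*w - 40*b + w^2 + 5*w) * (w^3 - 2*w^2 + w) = -8*b*w^4 - 24*b*w^3 + 72*b*w^2 - 40*b*w + w^5 + 3*w^4 - 9*w^3 + 5*w^2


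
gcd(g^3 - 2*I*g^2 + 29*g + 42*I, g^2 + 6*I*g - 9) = g + 3*I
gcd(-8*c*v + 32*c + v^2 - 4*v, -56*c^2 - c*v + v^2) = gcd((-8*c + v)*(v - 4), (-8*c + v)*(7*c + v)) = -8*c + v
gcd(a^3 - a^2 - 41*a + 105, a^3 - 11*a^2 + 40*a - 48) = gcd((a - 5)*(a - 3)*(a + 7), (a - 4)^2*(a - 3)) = a - 3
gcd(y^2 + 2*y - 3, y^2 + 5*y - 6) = y - 1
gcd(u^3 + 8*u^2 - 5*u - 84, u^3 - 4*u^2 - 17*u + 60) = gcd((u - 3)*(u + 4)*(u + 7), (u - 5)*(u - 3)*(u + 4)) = u^2 + u - 12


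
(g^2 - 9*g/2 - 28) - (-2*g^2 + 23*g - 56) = 3*g^2 - 55*g/2 + 28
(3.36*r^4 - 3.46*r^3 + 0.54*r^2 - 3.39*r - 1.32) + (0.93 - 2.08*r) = 3.36*r^4 - 3.46*r^3 + 0.54*r^2 - 5.47*r - 0.39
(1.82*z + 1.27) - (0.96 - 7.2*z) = 9.02*z + 0.31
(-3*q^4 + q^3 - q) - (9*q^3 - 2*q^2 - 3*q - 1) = -3*q^4 - 8*q^3 + 2*q^2 + 2*q + 1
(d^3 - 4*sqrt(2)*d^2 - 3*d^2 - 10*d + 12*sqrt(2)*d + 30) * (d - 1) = d^4 - 4*sqrt(2)*d^3 - 4*d^3 - 7*d^2 + 16*sqrt(2)*d^2 - 12*sqrt(2)*d + 40*d - 30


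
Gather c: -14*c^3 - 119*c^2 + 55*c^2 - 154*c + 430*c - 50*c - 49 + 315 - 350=-14*c^3 - 64*c^2 + 226*c - 84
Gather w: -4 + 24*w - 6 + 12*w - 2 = 36*w - 12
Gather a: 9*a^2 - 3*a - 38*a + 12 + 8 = 9*a^2 - 41*a + 20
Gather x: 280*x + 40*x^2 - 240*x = 40*x^2 + 40*x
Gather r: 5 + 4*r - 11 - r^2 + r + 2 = -r^2 + 5*r - 4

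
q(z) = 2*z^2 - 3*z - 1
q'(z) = 4*z - 3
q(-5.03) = 64.69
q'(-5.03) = -23.12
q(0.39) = -1.87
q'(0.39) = -1.44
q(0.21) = -1.54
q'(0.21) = -2.16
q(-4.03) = 43.57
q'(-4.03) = -19.12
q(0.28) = -1.68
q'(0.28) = -1.88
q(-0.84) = 2.93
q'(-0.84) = -6.36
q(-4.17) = 46.29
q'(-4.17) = -19.68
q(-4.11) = 45.11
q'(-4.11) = -19.44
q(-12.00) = 323.00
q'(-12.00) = -51.00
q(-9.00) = 188.00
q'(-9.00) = -39.00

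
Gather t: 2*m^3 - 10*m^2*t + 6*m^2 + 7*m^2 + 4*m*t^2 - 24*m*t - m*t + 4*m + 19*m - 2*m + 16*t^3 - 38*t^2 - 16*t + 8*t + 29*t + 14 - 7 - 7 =2*m^3 + 13*m^2 + 21*m + 16*t^3 + t^2*(4*m - 38) + t*(-10*m^2 - 25*m + 21)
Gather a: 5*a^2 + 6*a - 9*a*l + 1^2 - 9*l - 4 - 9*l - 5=5*a^2 + a*(6 - 9*l) - 18*l - 8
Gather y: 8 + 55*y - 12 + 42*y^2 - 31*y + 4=42*y^2 + 24*y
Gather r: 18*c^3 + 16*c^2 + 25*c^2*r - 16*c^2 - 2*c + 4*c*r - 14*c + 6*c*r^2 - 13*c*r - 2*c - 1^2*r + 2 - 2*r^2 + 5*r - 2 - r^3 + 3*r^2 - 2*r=18*c^3 - 18*c - r^3 + r^2*(6*c + 1) + r*(25*c^2 - 9*c + 2)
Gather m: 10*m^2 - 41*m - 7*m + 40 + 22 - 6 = 10*m^2 - 48*m + 56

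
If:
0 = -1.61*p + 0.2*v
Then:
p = 0.124223602484472*v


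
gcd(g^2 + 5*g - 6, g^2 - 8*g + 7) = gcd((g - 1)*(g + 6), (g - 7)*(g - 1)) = g - 1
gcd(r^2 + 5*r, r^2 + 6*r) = r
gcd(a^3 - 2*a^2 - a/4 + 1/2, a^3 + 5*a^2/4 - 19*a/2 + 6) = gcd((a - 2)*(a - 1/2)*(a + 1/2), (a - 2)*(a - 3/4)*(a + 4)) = a - 2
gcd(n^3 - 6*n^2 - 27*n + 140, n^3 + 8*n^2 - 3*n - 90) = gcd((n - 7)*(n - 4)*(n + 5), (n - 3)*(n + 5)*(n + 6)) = n + 5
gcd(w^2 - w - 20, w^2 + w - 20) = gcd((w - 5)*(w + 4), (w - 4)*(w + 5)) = 1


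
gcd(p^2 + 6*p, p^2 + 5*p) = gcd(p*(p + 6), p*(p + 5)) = p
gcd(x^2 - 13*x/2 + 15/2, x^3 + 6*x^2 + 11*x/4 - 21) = x - 3/2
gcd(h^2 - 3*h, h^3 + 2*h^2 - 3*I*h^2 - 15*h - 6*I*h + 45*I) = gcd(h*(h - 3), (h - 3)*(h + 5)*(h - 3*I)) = h - 3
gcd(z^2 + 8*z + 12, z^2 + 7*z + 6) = z + 6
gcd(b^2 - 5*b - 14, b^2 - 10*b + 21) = b - 7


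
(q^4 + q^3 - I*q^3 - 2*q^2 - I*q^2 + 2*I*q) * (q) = q^5 + q^4 - I*q^4 - 2*q^3 - I*q^3 + 2*I*q^2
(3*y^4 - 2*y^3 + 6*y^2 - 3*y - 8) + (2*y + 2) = 3*y^4 - 2*y^3 + 6*y^2 - y - 6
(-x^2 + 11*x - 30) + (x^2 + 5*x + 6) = 16*x - 24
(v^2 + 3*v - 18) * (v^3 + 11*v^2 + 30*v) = v^5 + 14*v^4 + 45*v^3 - 108*v^2 - 540*v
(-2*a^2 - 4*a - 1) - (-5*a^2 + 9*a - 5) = 3*a^2 - 13*a + 4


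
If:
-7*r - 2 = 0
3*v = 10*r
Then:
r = -2/7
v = -20/21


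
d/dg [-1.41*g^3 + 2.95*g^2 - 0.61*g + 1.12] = -4.23*g^2 + 5.9*g - 0.61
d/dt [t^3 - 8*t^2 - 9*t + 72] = 3*t^2 - 16*t - 9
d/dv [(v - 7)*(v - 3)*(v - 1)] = 3*v^2 - 22*v + 31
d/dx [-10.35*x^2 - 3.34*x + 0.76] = -20.7*x - 3.34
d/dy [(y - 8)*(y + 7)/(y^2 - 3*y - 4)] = 2*(-y^2 + 52*y - 82)/(y^4 - 6*y^3 + y^2 + 24*y + 16)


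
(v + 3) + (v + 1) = 2*v + 4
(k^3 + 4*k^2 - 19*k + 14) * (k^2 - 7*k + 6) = k^5 - 3*k^4 - 41*k^3 + 171*k^2 - 212*k + 84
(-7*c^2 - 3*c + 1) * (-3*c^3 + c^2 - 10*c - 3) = 21*c^5 + 2*c^4 + 64*c^3 + 52*c^2 - c - 3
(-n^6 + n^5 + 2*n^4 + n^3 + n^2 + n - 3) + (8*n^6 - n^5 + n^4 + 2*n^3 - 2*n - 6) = 7*n^6 + 3*n^4 + 3*n^3 + n^2 - n - 9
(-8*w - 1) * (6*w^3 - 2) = -48*w^4 - 6*w^3 + 16*w + 2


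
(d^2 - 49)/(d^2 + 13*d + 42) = (d - 7)/(d + 6)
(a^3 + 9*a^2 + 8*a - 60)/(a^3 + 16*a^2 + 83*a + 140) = (a^2 + 4*a - 12)/(a^2 + 11*a + 28)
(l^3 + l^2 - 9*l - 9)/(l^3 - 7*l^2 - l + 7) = (l^2 - 9)/(l^2 - 8*l + 7)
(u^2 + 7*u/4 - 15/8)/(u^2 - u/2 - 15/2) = (u - 3/4)/(u - 3)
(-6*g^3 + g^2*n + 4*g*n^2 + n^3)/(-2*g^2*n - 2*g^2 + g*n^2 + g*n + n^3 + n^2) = (3*g + n)/(n + 1)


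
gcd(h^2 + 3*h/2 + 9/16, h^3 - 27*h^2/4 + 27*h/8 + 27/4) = h + 3/4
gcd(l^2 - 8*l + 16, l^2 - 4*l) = l - 4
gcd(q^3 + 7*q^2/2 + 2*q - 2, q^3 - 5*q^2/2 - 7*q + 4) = q^2 + 3*q/2 - 1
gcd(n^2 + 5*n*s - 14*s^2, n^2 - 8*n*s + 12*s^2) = -n + 2*s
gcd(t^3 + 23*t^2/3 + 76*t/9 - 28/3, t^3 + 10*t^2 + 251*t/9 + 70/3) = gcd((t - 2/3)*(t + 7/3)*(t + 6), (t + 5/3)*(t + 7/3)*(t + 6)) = t^2 + 25*t/3 + 14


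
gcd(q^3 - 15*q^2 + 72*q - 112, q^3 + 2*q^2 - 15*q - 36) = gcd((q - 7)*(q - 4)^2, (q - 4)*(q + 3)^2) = q - 4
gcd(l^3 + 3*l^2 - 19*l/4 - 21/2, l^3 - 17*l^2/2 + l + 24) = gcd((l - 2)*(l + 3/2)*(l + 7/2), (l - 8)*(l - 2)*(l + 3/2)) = l^2 - l/2 - 3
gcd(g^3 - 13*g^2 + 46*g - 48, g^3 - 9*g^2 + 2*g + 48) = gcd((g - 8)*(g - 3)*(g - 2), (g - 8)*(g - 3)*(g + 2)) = g^2 - 11*g + 24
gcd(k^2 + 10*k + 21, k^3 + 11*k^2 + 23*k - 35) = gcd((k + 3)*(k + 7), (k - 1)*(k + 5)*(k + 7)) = k + 7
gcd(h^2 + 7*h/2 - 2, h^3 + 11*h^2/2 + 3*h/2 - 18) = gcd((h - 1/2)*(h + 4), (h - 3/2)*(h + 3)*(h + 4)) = h + 4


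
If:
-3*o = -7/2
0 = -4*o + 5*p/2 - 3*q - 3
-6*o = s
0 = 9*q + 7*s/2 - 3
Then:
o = 7/6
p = 101/15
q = 55/18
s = -7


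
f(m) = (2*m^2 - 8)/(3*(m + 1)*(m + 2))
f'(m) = 4*m/(3*(m + 1)*(m + 2)) - (2*m^2 - 8)/(3*(m + 1)*(m + 2)^2) - (2*m^2 - 8)/(3*(m + 1)^2*(m + 2)) = 2/(m^2 + 2*m + 1)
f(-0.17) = -1.74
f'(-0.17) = 2.90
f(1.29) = -0.21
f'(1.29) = 0.38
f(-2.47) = 2.03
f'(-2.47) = 0.93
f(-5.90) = 1.07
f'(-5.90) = 0.08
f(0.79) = -0.45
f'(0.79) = 0.62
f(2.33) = 0.07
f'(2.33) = 0.18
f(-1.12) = 17.33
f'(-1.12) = 138.89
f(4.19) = 0.28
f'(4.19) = 0.07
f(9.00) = 0.47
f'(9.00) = 0.02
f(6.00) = 0.38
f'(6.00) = 0.04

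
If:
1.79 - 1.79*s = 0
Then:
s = 1.00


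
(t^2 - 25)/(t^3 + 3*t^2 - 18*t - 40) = (t - 5)/(t^2 - 2*t - 8)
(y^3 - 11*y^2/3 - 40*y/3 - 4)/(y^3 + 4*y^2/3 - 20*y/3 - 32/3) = (3*y^2 - 17*y - 6)/(3*y^2 - 2*y - 16)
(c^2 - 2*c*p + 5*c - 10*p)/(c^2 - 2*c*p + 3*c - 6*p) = (c + 5)/(c + 3)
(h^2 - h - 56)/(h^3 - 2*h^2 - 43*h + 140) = (h - 8)/(h^2 - 9*h + 20)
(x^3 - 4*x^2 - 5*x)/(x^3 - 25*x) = (x + 1)/(x + 5)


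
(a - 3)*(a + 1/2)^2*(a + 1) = a^4 - a^3 - 19*a^2/4 - 7*a/2 - 3/4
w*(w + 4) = w^2 + 4*w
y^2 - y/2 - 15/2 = (y - 3)*(y + 5/2)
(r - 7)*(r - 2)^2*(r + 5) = r^4 - 6*r^3 - 23*r^2 + 132*r - 140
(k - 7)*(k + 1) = k^2 - 6*k - 7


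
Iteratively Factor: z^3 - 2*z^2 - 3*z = (z)*(z^2 - 2*z - 3) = z*(z - 3)*(z + 1)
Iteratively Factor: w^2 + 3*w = (w)*(w + 3)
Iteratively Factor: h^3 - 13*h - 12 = (h + 1)*(h^2 - h - 12) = (h - 4)*(h + 1)*(h + 3)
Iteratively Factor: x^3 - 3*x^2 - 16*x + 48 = (x + 4)*(x^2 - 7*x + 12) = (x - 4)*(x + 4)*(x - 3)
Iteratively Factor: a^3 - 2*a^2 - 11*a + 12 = (a + 3)*(a^2 - 5*a + 4) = (a - 1)*(a + 3)*(a - 4)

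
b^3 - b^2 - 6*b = b*(b - 3)*(b + 2)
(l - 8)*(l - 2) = l^2 - 10*l + 16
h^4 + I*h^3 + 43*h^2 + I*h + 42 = (h - 6*I)*(h - I)*(h + I)*(h + 7*I)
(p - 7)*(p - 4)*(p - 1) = p^3 - 12*p^2 + 39*p - 28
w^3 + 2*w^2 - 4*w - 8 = (w - 2)*(w + 2)^2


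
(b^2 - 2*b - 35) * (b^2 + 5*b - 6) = b^4 + 3*b^3 - 51*b^2 - 163*b + 210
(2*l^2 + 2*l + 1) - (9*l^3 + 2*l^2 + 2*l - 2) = 3 - 9*l^3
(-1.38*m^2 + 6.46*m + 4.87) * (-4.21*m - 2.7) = 5.8098*m^3 - 23.4706*m^2 - 37.9447*m - 13.149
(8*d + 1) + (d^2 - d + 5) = d^2 + 7*d + 6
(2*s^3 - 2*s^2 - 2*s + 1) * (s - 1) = 2*s^4 - 4*s^3 + 3*s - 1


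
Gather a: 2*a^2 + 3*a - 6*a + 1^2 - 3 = 2*a^2 - 3*a - 2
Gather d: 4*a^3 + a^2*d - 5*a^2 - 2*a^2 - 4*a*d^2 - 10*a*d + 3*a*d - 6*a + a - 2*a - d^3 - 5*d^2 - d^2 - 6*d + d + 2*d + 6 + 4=4*a^3 - 7*a^2 - 7*a - d^3 + d^2*(-4*a - 6) + d*(a^2 - 7*a - 3) + 10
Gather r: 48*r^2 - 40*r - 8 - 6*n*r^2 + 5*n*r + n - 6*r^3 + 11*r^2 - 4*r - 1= n - 6*r^3 + r^2*(59 - 6*n) + r*(5*n - 44) - 9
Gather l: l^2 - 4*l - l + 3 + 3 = l^2 - 5*l + 6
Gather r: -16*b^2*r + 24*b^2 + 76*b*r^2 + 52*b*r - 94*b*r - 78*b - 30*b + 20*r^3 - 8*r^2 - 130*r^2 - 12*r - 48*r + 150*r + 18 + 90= 24*b^2 - 108*b + 20*r^3 + r^2*(76*b - 138) + r*(-16*b^2 - 42*b + 90) + 108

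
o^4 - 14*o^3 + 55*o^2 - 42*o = o*(o - 7)*(o - 6)*(o - 1)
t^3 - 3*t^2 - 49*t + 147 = (t - 7)*(t - 3)*(t + 7)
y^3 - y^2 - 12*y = y*(y - 4)*(y + 3)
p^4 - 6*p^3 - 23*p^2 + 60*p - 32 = (p - 8)*(p - 1)^2*(p + 4)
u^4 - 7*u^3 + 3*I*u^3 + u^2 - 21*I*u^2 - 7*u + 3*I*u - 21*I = (u - 7)*(u - I)*(u + I)*(u + 3*I)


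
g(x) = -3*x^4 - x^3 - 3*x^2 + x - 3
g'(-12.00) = 20377.00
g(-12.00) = -60927.00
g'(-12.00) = 20377.00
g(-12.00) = -60927.00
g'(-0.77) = 9.32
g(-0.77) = -6.15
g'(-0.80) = 10.02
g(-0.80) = -6.44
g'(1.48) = -53.35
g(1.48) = -25.73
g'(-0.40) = 3.69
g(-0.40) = -3.89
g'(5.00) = -1604.00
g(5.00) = -2073.00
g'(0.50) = -4.25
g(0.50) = -3.56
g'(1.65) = -70.97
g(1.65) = -36.25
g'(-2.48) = 180.46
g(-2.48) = -122.16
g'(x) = -12*x^3 - 3*x^2 - 6*x + 1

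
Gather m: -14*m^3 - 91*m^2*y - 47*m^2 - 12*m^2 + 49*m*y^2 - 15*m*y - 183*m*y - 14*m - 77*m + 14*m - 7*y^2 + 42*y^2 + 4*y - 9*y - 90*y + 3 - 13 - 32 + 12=-14*m^3 + m^2*(-91*y - 59) + m*(49*y^2 - 198*y - 77) + 35*y^2 - 95*y - 30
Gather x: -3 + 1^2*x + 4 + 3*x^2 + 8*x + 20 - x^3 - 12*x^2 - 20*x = -x^3 - 9*x^2 - 11*x + 21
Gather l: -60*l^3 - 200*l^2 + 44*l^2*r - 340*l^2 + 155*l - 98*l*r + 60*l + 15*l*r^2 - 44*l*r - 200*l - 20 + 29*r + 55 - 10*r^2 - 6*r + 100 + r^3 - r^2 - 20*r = -60*l^3 + l^2*(44*r - 540) + l*(15*r^2 - 142*r + 15) + r^3 - 11*r^2 + 3*r + 135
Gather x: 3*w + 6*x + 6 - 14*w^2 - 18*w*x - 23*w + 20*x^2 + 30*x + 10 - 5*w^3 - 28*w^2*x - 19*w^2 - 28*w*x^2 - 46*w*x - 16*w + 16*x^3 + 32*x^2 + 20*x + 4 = -5*w^3 - 33*w^2 - 36*w + 16*x^3 + x^2*(52 - 28*w) + x*(-28*w^2 - 64*w + 56) + 20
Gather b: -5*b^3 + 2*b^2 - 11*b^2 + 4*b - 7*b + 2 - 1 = -5*b^3 - 9*b^2 - 3*b + 1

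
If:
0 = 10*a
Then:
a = 0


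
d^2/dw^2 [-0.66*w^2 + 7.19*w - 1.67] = -1.32000000000000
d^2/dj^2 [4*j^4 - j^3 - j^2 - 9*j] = 48*j^2 - 6*j - 2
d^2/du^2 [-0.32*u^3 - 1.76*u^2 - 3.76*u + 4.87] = -1.92*u - 3.52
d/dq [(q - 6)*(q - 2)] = 2*q - 8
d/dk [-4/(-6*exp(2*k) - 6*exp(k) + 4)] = (-12*exp(k) - 6)*exp(k)/(3*exp(2*k) + 3*exp(k) - 2)^2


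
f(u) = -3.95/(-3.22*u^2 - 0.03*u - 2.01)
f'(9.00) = -0.00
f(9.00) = 0.02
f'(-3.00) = 0.08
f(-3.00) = 0.13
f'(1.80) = -0.29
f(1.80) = 0.32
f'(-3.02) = 0.08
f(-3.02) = 0.13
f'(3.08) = -0.07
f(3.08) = 0.12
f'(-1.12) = 0.78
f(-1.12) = 0.66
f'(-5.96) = 0.01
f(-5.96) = 0.03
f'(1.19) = -0.70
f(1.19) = 0.60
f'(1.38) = -0.53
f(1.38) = 0.48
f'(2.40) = -0.14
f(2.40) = 0.19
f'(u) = -3.95*(6.44*u + 0.03)/(-3.22*u^2 - 0.03*u - 2.01)^2 = (-25.438*u - 0.1185)/(3.22*u^2 + 0.03*u + 2.01)^2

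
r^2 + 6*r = r*(r + 6)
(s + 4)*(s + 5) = s^2 + 9*s + 20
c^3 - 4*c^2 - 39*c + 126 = (c - 7)*(c - 3)*(c + 6)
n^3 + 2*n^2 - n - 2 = (n - 1)*(n + 1)*(n + 2)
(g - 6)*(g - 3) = g^2 - 9*g + 18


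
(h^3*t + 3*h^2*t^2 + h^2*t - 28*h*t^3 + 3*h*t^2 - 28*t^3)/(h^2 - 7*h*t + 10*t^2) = t*(h^3 + 3*h^2*t + h^2 - 28*h*t^2 + 3*h*t - 28*t^2)/(h^2 - 7*h*t + 10*t^2)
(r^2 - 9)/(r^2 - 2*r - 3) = (r + 3)/(r + 1)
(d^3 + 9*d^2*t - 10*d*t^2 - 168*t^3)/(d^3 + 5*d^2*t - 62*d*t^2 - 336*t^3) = (-d + 4*t)/(-d + 8*t)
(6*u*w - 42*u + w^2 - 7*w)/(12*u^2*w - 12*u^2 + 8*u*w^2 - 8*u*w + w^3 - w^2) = (w - 7)/(2*u*w - 2*u + w^2 - w)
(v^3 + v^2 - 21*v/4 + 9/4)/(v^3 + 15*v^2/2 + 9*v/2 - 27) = (v - 1/2)/(v + 6)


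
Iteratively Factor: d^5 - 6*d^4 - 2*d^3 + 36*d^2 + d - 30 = (d - 3)*(d^4 - 3*d^3 - 11*d^2 + 3*d + 10) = (d - 3)*(d - 1)*(d^3 - 2*d^2 - 13*d - 10) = (d - 3)*(d - 1)*(d + 2)*(d^2 - 4*d - 5) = (d - 3)*(d - 1)*(d + 1)*(d + 2)*(d - 5)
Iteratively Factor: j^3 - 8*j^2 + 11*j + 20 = (j - 5)*(j^2 - 3*j - 4) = (j - 5)*(j - 4)*(j + 1)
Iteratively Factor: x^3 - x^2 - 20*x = (x + 4)*(x^2 - 5*x) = (x - 5)*(x + 4)*(x)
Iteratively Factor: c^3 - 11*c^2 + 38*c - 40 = (c - 5)*(c^2 - 6*c + 8) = (c - 5)*(c - 4)*(c - 2)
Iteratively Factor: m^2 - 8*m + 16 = (m - 4)*(m - 4)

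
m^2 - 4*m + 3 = (m - 3)*(m - 1)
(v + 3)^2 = v^2 + 6*v + 9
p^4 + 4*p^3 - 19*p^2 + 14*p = p*(p - 2)*(p - 1)*(p + 7)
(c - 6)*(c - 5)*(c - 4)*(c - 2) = c^4 - 17*c^3 + 104*c^2 - 268*c + 240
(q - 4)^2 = q^2 - 8*q + 16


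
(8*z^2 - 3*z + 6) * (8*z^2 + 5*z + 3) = 64*z^4 + 16*z^3 + 57*z^2 + 21*z + 18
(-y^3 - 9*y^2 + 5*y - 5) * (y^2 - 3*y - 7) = -y^5 - 6*y^4 + 39*y^3 + 43*y^2 - 20*y + 35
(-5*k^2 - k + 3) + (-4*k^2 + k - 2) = 1 - 9*k^2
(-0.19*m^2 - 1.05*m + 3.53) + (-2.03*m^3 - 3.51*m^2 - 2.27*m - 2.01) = -2.03*m^3 - 3.7*m^2 - 3.32*m + 1.52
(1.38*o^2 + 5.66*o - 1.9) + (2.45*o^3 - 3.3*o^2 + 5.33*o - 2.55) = 2.45*o^3 - 1.92*o^2 + 10.99*o - 4.45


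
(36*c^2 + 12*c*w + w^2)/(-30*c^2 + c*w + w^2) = (6*c + w)/(-5*c + w)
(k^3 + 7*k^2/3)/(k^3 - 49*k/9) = 3*k/(3*k - 7)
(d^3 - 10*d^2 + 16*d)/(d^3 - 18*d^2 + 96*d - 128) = d/(d - 8)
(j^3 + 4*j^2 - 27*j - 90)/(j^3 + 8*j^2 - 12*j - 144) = (j^2 - 2*j - 15)/(j^2 + 2*j - 24)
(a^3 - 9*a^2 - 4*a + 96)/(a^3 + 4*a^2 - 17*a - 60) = (a - 8)/(a + 5)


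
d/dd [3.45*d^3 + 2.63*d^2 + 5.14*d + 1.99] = 10.35*d^2 + 5.26*d + 5.14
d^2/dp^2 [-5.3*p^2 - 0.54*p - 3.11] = -10.6000000000000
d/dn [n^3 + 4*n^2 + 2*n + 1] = 3*n^2 + 8*n + 2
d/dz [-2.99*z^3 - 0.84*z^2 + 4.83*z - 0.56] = -8.97*z^2 - 1.68*z + 4.83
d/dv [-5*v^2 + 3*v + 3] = 3 - 10*v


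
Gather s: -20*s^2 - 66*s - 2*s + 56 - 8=-20*s^2 - 68*s + 48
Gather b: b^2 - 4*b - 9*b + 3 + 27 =b^2 - 13*b + 30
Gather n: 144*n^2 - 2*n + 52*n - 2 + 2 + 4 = 144*n^2 + 50*n + 4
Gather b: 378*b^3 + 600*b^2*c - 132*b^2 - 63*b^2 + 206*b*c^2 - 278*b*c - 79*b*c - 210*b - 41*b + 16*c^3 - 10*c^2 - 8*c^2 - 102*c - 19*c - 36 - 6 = 378*b^3 + b^2*(600*c - 195) + b*(206*c^2 - 357*c - 251) + 16*c^3 - 18*c^2 - 121*c - 42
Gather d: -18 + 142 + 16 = 140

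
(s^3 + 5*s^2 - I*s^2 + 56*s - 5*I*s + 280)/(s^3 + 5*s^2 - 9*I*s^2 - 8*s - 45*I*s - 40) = (s + 7*I)/(s - I)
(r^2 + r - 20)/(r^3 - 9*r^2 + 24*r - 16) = (r + 5)/(r^2 - 5*r + 4)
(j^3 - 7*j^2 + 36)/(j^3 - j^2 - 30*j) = (j^2 - j - 6)/(j*(j + 5))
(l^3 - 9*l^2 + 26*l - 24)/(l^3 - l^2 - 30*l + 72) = (l - 2)/(l + 6)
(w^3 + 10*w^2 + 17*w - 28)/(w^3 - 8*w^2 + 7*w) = (w^2 + 11*w + 28)/(w*(w - 7))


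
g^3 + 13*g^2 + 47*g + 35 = (g + 1)*(g + 5)*(g + 7)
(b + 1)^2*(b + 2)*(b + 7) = b^4 + 11*b^3 + 33*b^2 + 37*b + 14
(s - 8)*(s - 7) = s^2 - 15*s + 56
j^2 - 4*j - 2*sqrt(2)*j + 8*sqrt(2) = (j - 4)*(j - 2*sqrt(2))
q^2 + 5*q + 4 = (q + 1)*(q + 4)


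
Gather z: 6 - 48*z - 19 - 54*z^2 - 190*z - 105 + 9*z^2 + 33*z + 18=-45*z^2 - 205*z - 100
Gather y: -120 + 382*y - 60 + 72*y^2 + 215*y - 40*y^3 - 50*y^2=-40*y^3 + 22*y^2 + 597*y - 180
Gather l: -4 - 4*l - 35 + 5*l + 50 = l + 11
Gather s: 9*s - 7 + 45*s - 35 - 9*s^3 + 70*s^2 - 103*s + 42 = -9*s^3 + 70*s^2 - 49*s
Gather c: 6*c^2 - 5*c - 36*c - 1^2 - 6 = 6*c^2 - 41*c - 7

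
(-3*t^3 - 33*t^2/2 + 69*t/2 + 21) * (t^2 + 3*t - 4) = -3*t^5 - 51*t^4/2 - 3*t^3 + 381*t^2/2 - 75*t - 84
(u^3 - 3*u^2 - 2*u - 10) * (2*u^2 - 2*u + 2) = 2*u^5 - 8*u^4 + 4*u^3 - 22*u^2 + 16*u - 20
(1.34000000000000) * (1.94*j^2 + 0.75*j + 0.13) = 2.5996*j^2 + 1.005*j + 0.1742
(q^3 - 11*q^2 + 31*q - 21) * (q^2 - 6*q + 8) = q^5 - 17*q^4 + 105*q^3 - 295*q^2 + 374*q - 168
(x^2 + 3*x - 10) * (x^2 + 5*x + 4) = x^4 + 8*x^3 + 9*x^2 - 38*x - 40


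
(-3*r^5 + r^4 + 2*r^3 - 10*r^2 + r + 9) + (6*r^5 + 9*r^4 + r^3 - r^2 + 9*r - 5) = 3*r^5 + 10*r^4 + 3*r^3 - 11*r^2 + 10*r + 4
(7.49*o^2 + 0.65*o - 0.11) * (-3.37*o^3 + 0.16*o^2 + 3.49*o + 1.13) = -25.2413*o^5 - 0.9921*o^4 + 26.6148*o^3 + 10.7146*o^2 + 0.3506*o - 0.1243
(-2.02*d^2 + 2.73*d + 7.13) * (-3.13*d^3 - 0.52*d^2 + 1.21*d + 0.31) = 6.3226*d^5 - 7.4945*d^4 - 26.1807*d^3 - 1.0305*d^2 + 9.4736*d + 2.2103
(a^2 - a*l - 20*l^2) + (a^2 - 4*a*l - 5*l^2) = 2*a^2 - 5*a*l - 25*l^2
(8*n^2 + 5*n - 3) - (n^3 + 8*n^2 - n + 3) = -n^3 + 6*n - 6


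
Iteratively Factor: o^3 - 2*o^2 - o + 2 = (o - 2)*(o^2 - 1) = (o - 2)*(o - 1)*(o + 1)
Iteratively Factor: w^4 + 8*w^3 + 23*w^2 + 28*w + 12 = (w + 3)*(w^3 + 5*w^2 + 8*w + 4) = (w + 2)*(w + 3)*(w^2 + 3*w + 2) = (w + 2)^2*(w + 3)*(w + 1)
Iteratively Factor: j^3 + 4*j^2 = (j)*(j^2 + 4*j) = j^2*(j + 4)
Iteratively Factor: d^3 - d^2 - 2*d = (d - 2)*(d^2 + d) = (d - 2)*(d + 1)*(d)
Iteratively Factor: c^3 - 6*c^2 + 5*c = (c - 5)*(c^2 - c) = (c - 5)*(c - 1)*(c)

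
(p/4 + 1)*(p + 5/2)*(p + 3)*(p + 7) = p^4/4 + 33*p^3/8 + 24*p^2 + 473*p/8 + 105/2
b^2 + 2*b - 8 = (b - 2)*(b + 4)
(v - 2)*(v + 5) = v^2 + 3*v - 10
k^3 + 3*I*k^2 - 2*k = k*(k + I)*(k + 2*I)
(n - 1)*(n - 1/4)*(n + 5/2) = n^3 + 5*n^2/4 - 23*n/8 + 5/8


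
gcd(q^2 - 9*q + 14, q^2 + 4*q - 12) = q - 2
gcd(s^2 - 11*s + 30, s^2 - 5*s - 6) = s - 6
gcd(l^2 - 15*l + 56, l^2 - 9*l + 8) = l - 8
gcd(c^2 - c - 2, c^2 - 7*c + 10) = c - 2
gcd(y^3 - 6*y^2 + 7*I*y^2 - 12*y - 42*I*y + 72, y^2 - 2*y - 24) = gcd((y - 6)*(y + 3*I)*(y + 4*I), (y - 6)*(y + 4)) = y - 6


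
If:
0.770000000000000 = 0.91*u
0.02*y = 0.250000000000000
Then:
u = 0.85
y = 12.50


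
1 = 1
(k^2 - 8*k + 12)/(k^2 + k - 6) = (k - 6)/(k + 3)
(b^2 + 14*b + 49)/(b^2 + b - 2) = (b^2 + 14*b + 49)/(b^2 + b - 2)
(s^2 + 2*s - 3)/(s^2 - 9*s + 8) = (s + 3)/(s - 8)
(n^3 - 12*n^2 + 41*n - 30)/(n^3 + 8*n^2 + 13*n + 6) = (n^3 - 12*n^2 + 41*n - 30)/(n^3 + 8*n^2 + 13*n + 6)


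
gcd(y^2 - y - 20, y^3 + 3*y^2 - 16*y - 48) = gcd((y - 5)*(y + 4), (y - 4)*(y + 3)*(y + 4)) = y + 4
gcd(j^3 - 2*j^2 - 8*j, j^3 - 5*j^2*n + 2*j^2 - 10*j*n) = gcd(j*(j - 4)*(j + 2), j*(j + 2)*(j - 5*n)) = j^2 + 2*j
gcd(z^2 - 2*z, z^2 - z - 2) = z - 2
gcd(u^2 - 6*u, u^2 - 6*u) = u^2 - 6*u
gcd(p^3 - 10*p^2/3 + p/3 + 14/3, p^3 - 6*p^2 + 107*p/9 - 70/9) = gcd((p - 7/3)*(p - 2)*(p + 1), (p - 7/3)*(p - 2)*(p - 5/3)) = p^2 - 13*p/3 + 14/3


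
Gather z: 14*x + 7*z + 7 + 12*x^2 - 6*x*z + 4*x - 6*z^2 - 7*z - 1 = 12*x^2 - 6*x*z + 18*x - 6*z^2 + 6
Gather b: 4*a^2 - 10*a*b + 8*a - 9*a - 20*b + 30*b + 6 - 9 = 4*a^2 - a + b*(10 - 10*a) - 3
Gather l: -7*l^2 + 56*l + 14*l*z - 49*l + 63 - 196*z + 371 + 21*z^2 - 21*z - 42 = -7*l^2 + l*(14*z + 7) + 21*z^2 - 217*z + 392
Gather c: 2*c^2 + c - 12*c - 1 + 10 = 2*c^2 - 11*c + 9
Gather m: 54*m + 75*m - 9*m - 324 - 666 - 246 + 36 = 120*m - 1200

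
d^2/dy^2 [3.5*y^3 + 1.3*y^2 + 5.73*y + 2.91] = 21.0*y + 2.6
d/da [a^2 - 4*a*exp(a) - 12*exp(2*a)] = -4*a*exp(a) + 2*a - 24*exp(2*a) - 4*exp(a)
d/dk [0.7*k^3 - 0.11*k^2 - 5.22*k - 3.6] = 2.1*k^2 - 0.22*k - 5.22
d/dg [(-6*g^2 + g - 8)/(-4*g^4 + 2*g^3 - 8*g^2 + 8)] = (-12*g^5 + 6*g^4 - 33*g^3 + 14*g^2 - 56*g + 2)/(4*g^8 - 4*g^7 + 17*g^6 - 8*g^5 + 8*g^3 - 32*g^2 + 16)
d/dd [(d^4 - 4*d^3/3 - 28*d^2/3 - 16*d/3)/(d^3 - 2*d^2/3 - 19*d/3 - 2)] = (9*d^4 - 48*d^3 + 77*d^2 + 60*d + 24)/(9*d^4 - 48*d^3 + 46*d^2 + 48*d + 9)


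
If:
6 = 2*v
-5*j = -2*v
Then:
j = 6/5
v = 3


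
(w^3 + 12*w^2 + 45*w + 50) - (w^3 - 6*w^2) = 18*w^2 + 45*w + 50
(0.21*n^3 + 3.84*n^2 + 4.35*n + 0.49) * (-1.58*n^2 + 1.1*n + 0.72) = -0.3318*n^5 - 5.8362*n^4 - 2.4978*n^3 + 6.7756*n^2 + 3.671*n + 0.3528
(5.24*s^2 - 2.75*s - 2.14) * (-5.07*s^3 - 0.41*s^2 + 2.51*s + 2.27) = -26.5668*s^5 + 11.7941*s^4 + 25.1297*s^3 + 5.8697*s^2 - 11.6139*s - 4.8578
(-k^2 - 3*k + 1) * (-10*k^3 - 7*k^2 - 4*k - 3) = 10*k^5 + 37*k^4 + 15*k^3 + 8*k^2 + 5*k - 3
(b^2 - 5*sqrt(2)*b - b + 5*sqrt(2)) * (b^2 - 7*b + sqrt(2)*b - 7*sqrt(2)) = b^4 - 8*b^3 - 4*sqrt(2)*b^3 - 3*b^2 + 32*sqrt(2)*b^2 - 28*sqrt(2)*b + 80*b - 70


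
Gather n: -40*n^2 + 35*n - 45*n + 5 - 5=-40*n^2 - 10*n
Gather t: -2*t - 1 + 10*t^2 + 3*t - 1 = 10*t^2 + t - 2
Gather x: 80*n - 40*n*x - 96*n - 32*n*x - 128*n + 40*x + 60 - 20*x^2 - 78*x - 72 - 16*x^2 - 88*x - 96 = -144*n - 36*x^2 + x*(-72*n - 126) - 108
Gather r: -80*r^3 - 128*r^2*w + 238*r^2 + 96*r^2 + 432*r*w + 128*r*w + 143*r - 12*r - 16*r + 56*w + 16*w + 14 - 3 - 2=-80*r^3 + r^2*(334 - 128*w) + r*(560*w + 115) + 72*w + 9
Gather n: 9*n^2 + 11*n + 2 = 9*n^2 + 11*n + 2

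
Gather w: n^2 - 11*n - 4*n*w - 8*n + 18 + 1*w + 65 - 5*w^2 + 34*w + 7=n^2 - 19*n - 5*w^2 + w*(35 - 4*n) + 90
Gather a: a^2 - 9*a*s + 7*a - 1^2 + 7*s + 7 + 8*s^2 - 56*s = a^2 + a*(7 - 9*s) + 8*s^2 - 49*s + 6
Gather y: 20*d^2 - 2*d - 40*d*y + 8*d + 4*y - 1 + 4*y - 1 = 20*d^2 + 6*d + y*(8 - 40*d) - 2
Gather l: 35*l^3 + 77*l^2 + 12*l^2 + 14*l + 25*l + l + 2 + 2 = 35*l^3 + 89*l^2 + 40*l + 4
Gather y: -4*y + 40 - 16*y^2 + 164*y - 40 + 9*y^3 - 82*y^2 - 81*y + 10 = 9*y^3 - 98*y^2 + 79*y + 10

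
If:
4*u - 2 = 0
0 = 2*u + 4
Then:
No Solution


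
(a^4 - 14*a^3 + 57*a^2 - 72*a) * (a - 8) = a^5 - 22*a^4 + 169*a^3 - 528*a^2 + 576*a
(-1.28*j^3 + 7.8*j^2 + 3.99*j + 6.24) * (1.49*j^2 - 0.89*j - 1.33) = -1.9072*j^5 + 12.7612*j^4 + 0.7055*j^3 - 4.6275*j^2 - 10.8603*j - 8.2992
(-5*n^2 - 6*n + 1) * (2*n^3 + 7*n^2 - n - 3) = -10*n^5 - 47*n^4 - 35*n^3 + 28*n^2 + 17*n - 3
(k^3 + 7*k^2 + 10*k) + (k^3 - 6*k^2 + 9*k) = 2*k^3 + k^2 + 19*k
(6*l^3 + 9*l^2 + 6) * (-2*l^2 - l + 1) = -12*l^5 - 24*l^4 - 3*l^3 - 3*l^2 - 6*l + 6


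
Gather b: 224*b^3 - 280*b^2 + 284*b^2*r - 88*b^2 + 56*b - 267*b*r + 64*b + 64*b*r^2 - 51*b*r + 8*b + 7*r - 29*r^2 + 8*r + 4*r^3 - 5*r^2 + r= 224*b^3 + b^2*(284*r - 368) + b*(64*r^2 - 318*r + 128) + 4*r^3 - 34*r^2 + 16*r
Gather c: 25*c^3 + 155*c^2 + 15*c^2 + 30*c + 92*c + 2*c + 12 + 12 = 25*c^3 + 170*c^2 + 124*c + 24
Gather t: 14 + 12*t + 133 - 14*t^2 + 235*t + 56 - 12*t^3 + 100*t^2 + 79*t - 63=-12*t^3 + 86*t^2 + 326*t + 140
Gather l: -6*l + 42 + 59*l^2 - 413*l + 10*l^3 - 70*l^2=10*l^3 - 11*l^2 - 419*l + 42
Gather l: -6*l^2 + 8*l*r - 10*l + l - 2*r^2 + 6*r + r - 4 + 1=-6*l^2 + l*(8*r - 9) - 2*r^2 + 7*r - 3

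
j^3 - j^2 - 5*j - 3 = (j - 3)*(j + 1)^2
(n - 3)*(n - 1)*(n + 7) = n^3 + 3*n^2 - 25*n + 21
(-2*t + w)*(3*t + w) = -6*t^2 + t*w + w^2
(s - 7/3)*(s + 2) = s^2 - s/3 - 14/3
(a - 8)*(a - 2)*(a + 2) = a^3 - 8*a^2 - 4*a + 32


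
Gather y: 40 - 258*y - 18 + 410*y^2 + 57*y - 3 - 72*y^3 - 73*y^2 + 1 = -72*y^3 + 337*y^2 - 201*y + 20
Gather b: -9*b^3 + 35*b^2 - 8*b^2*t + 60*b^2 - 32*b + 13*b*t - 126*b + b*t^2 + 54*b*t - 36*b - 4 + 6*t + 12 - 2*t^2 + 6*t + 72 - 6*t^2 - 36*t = -9*b^3 + b^2*(95 - 8*t) + b*(t^2 + 67*t - 194) - 8*t^2 - 24*t + 80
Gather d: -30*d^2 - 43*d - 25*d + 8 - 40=-30*d^2 - 68*d - 32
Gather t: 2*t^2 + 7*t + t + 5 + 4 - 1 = 2*t^2 + 8*t + 8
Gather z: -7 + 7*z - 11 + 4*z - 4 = 11*z - 22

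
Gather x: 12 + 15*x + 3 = 15*x + 15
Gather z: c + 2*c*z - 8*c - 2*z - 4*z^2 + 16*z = -7*c - 4*z^2 + z*(2*c + 14)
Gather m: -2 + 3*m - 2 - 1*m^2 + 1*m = -m^2 + 4*m - 4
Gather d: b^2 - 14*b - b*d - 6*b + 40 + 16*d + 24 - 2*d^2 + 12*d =b^2 - 20*b - 2*d^2 + d*(28 - b) + 64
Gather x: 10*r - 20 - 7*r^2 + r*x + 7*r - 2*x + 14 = -7*r^2 + 17*r + x*(r - 2) - 6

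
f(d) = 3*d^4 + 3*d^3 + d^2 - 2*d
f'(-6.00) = -2282.00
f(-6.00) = 3288.00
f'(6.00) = 2926.00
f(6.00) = 4560.00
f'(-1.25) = -13.88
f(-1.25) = 5.53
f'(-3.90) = -584.74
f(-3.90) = 539.09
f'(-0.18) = -2.14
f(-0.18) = 0.38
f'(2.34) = 205.72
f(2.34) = 129.18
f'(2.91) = 375.74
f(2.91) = 291.70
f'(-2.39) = -119.19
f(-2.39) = 67.42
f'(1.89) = 114.94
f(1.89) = 58.33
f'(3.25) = 511.50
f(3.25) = 441.75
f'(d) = 12*d^3 + 9*d^2 + 2*d - 2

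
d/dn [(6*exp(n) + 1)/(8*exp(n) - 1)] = -14*exp(n)/(8*exp(n) - 1)^2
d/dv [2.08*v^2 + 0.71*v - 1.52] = 4.16*v + 0.71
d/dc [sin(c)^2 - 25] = sin(2*c)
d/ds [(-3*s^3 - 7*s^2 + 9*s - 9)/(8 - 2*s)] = (6*s^3 - 29*s^2 - 56*s + 27)/(2*(s^2 - 8*s + 16))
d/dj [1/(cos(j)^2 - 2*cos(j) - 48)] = 2*(cos(j) - 1)*sin(j)/(sin(j)^2 + 2*cos(j) + 47)^2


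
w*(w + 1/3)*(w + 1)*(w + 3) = w^4 + 13*w^3/3 + 13*w^2/3 + w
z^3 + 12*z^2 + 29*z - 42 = (z - 1)*(z + 6)*(z + 7)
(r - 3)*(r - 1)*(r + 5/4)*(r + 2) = r^4 - 3*r^3/4 - 15*r^2/2 - r/4 + 15/2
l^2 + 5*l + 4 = (l + 1)*(l + 4)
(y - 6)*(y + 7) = y^2 + y - 42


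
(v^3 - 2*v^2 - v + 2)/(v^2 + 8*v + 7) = (v^2 - 3*v + 2)/(v + 7)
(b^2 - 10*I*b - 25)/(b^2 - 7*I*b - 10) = (b - 5*I)/(b - 2*I)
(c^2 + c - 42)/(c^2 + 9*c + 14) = (c - 6)/(c + 2)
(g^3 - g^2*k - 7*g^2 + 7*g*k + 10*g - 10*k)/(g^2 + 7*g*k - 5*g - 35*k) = (g^2 - g*k - 2*g + 2*k)/(g + 7*k)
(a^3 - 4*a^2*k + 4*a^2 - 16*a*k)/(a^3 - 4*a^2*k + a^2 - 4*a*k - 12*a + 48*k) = a/(a - 3)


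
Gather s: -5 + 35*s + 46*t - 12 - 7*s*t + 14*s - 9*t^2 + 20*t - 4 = s*(49 - 7*t) - 9*t^2 + 66*t - 21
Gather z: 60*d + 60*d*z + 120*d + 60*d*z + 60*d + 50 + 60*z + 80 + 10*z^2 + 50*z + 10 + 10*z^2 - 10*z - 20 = 240*d + 20*z^2 + z*(120*d + 100) + 120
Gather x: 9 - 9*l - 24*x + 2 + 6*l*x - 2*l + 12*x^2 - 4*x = -11*l + 12*x^2 + x*(6*l - 28) + 11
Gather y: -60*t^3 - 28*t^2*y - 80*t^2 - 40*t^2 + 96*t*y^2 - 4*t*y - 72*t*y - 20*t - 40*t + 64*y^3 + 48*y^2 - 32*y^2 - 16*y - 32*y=-60*t^3 - 120*t^2 - 60*t + 64*y^3 + y^2*(96*t + 16) + y*(-28*t^2 - 76*t - 48)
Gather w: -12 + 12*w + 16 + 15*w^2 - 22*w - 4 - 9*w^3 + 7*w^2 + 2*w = -9*w^3 + 22*w^2 - 8*w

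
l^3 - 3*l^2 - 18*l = l*(l - 6)*(l + 3)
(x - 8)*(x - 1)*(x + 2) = x^3 - 7*x^2 - 10*x + 16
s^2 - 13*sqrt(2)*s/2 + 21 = (s - 7*sqrt(2)/2)*(s - 3*sqrt(2))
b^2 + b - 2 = (b - 1)*(b + 2)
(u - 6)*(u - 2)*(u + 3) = u^3 - 5*u^2 - 12*u + 36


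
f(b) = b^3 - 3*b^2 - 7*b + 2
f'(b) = 3*b^2 - 6*b - 7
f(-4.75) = -139.61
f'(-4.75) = 89.19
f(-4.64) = -130.01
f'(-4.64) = 85.43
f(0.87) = -5.70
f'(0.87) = -9.95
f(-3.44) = -50.13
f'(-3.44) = 49.14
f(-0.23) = 3.44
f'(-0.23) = -5.46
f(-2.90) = -27.32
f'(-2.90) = 35.63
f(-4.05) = -85.29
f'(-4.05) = 66.51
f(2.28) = -17.70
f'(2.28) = -5.08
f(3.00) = -19.00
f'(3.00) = 2.00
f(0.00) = 2.00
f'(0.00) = -7.00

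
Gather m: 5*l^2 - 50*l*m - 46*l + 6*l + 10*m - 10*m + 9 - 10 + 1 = 5*l^2 - 50*l*m - 40*l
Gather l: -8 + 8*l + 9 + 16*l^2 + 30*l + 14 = 16*l^2 + 38*l + 15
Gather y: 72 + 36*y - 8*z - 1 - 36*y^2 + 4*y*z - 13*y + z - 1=-36*y^2 + y*(4*z + 23) - 7*z + 70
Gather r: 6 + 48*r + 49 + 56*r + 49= 104*r + 104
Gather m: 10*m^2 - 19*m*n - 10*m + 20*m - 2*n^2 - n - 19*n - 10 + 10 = 10*m^2 + m*(10 - 19*n) - 2*n^2 - 20*n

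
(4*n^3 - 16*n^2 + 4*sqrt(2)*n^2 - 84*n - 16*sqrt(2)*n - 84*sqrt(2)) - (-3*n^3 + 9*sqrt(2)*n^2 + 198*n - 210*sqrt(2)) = 7*n^3 - 16*n^2 - 5*sqrt(2)*n^2 - 282*n - 16*sqrt(2)*n + 126*sqrt(2)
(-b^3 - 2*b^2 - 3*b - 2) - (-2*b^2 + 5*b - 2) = -b^3 - 8*b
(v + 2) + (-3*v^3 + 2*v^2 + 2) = -3*v^3 + 2*v^2 + v + 4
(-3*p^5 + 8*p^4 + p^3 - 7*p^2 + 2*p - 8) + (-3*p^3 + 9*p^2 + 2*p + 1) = -3*p^5 + 8*p^4 - 2*p^3 + 2*p^2 + 4*p - 7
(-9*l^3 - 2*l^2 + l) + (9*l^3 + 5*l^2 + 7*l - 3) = 3*l^2 + 8*l - 3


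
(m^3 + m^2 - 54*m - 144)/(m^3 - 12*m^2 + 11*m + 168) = (m + 6)/(m - 7)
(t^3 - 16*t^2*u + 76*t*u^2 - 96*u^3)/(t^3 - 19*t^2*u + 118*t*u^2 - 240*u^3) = (t - 2*u)/(t - 5*u)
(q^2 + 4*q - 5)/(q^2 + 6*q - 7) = (q + 5)/(q + 7)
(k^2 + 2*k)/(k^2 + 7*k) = (k + 2)/(k + 7)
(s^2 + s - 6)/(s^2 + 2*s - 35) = (s^2 + s - 6)/(s^2 + 2*s - 35)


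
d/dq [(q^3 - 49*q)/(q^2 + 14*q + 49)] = (q^2 + 14*q - 49)/(q^2 + 14*q + 49)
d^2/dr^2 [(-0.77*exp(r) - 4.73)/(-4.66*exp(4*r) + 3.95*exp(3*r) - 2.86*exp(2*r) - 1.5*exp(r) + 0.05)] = (150.489108*exp(8*r) + 1487.529318*exp(7*r) - 1933.917326*exp(6*r) + 1346.136231*exp(5*r) - 592.351298*exp(4*r) + 111.060697*exp(3*r) + 53.128185*exp(2*r) + 13.40581*exp(r) + 0.356675)*exp(r)/(101.194696*exp(12*r) - 257.32986*exp(11*r) + 404.442798*exp(10*r) - 279.773795*exp(9*r) + 79.299918*exp(8*r) + 98.75349*exp(7*r) - 53.162999*exp(6*r) + 11.4378*exp(5*r) + 19.89051*exp(4*r) + 2.058375*exp(3*r) - 0.31605*exp(2*r) + 0.01125*exp(r) - 0.000125)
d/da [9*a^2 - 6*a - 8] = 18*a - 6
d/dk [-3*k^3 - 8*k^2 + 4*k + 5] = -9*k^2 - 16*k + 4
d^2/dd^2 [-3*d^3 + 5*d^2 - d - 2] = 10 - 18*d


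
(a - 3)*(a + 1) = a^2 - 2*a - 3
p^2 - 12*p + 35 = (p - 7)*(p - 5)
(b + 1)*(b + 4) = b^2 + 5*b + 4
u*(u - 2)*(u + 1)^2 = u^4 - 3*u^2 - 2*u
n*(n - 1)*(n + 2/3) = n^3 - n^2/3 - 2*n/3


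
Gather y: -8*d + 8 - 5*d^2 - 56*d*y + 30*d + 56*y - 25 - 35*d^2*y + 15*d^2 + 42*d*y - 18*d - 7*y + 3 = 10*d^2 + 4*d + y*(-35*d^2 - 14*d + 49) - 14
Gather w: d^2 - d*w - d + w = d^2 - d + w*(1 - d)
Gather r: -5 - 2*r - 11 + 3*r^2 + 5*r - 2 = 3*r^2 + 3*r - 18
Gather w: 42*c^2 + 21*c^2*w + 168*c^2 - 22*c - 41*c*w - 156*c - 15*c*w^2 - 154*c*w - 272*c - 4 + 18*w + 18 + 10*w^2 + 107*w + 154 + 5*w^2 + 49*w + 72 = 210*c^2 - 450*c + w^2*(15 - 15*c) + w*(21*c^2 - 195*c + 174) + 240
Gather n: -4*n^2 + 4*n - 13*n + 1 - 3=-4*n^2 - 9*n - 2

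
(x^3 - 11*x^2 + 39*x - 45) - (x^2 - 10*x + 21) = x^3 - 12*x^2 + 49*x - 66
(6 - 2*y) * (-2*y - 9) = 4*y^2 + 6*y - 54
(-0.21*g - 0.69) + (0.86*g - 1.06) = 0.65*g - 1.75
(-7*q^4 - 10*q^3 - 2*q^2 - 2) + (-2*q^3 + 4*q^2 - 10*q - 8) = -7*q^4 - 12*q^3 + 2*q^2 - 10*q - 10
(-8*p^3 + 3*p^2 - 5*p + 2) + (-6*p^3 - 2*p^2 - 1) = -14*p^3 + p^2 - 5*p + 1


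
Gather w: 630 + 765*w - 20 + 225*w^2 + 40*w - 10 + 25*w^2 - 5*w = 250*w^2 + 800*w + 600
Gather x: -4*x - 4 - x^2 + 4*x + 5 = 1 - x^2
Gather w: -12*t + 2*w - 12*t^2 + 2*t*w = -12*t^2 - 12*t + w*(2*t + 2)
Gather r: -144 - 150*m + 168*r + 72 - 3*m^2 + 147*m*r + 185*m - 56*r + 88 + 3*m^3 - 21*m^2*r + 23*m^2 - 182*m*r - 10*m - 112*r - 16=3*m^3 + 20*m^2 + 25*m + r*(-21*m^2 - 35*m)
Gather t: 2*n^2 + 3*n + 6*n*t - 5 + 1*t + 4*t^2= 2*n^2 + 3*n + 4*t^2 + t*(6*n + 1) - 5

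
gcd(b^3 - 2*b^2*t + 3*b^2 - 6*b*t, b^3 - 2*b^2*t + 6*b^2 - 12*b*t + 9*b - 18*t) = -b^2 + 2*b*t - 3*b + 6*t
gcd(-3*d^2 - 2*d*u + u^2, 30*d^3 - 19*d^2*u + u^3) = -3*d + u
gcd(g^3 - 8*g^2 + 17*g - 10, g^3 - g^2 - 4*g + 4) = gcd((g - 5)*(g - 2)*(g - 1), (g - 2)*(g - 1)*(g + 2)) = g^2 - 3*g + 2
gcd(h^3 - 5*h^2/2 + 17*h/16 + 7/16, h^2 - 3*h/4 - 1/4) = h^2 - 3*h/4 - 1/4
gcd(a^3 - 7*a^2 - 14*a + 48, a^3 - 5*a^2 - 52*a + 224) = a - 8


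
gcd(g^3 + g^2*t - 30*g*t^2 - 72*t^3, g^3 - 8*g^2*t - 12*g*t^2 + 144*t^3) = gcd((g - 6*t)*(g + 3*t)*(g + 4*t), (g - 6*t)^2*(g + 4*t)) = -g^2 + 2*g*t + 24*t^2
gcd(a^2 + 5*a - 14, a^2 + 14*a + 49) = a + 7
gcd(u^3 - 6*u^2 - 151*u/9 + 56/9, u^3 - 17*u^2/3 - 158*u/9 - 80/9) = u - 8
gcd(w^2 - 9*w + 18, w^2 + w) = 1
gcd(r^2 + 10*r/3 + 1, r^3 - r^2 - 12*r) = r + 3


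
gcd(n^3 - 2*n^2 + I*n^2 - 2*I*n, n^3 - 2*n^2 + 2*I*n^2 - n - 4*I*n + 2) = n^2 + n*(-2 + I) - 2*I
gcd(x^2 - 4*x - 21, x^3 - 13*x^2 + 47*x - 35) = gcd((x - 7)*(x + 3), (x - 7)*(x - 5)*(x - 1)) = x - 7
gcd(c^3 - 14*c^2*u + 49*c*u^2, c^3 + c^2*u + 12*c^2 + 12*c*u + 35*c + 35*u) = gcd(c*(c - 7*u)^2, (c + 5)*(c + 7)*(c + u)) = 1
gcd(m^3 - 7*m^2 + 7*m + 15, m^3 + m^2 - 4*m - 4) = m + 1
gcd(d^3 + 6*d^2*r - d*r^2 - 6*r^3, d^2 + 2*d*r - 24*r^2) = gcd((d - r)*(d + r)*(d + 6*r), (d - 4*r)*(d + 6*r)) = d + 6*r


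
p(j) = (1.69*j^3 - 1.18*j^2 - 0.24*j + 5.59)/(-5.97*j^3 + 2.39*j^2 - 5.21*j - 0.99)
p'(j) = (5.07*j^2 - 2.36*j - 0.24)/(-5.97*j^3 + 2.39*j^2 - 5.21*j - 0.99) + (17.91*j^2 - 4.78*j + 5.21)*(1.69*j^3 - 1.18*j^2 - 0.24*j + 5.59)/(-5.97*j^3 + 2.39*j^2 - 5.21*j - 0.99)^2 = (-3.0055*j^4 - 20.4754*j^3 + 101.819*j^2 - 24.3838*j + 29.3615)/(35.6409*j^6 - 28.5366*j^5 + 67.9195*j^4 - 13.0832*j^3 + 22.4119*j^2 + 10.3158*j + 0.9801)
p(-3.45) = -0.27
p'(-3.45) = 0.02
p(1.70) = -0.31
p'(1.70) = 0.15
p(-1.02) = 0.21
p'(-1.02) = 1.03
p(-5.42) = -0.28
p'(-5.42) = 0.00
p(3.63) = -0.26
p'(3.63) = -0.00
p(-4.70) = -0.28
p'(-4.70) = 0.01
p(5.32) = -0.26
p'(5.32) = -0.00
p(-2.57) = -0.23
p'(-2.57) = 0.06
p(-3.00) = -0.25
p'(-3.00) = 0.03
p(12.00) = -0.27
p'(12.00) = -0.00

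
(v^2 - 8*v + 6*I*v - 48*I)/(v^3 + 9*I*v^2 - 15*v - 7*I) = (v^2 + v*(-8 + 6*I) - 48*I)/(v^3 + 9*I*v^2 - 15*v - 7*I)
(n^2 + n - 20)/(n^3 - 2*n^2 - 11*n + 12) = (n + 5)/(n^2 + 2*n - 3)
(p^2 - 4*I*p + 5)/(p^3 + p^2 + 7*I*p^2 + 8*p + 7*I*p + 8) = (p^2 - 4*I*p + 5)/(p^3 + p^2*(1 + 7*I) + p*(8 + 7*I) + 8)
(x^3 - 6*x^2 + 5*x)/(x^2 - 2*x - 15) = x*(x - 1)/(x + 3)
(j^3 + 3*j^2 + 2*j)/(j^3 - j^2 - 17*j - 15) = j*(j + 2)/(j^2 - 2*j - 15)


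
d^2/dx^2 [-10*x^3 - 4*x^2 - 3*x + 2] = -60*x - 8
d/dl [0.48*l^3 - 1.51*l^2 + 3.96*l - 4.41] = 1.44*l^2 - 3.02*l + 3.96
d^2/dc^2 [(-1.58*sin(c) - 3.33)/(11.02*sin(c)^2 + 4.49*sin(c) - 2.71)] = (191.875832*sin(c)^5 + 1539.408044*sin(c)^4 + 393.664154*sin(c)^3 - 1942.229633*sin(c)^2 - 1219.596235*sin(c) - 371.612402)/(11.02*sin(c)^2 + 4.49*sin(c) - 2.71)^3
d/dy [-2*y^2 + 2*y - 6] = 2 - 4*y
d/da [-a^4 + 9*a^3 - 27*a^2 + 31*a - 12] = -4*a^3 + 27*a^2 - 54*a + 31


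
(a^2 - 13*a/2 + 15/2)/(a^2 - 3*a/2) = (a - 5)/a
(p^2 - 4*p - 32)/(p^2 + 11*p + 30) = (p^2 - 4*p - 32)/(p^2 + 11*p + 30)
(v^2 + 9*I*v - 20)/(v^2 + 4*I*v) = (v + 5*I)/v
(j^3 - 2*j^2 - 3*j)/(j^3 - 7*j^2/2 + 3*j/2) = 2*(j + 1)/(2*j - 1)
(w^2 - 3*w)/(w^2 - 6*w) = (w - 3)/(w - 6)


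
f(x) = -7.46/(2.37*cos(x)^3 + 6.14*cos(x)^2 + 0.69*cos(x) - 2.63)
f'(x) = -7.46*(7.11*sin(x)*cos(x)^2 + 12.28*sin(x)*cos(x) + 0.69*sin(x))/(2.37*cos(x)^3 + 6.14*cos(x)^2 + 0.69*cos(x) - 2.63)^2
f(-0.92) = -13.12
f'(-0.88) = 78.25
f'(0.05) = -0.17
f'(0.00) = 0.00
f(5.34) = -20.04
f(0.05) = -1.14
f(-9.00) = -162.65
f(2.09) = 4.26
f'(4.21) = -7.19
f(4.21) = 4.14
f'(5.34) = 451.14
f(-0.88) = -8.15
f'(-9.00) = -6717.08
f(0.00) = -1.14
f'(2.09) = 7.72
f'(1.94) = 4.08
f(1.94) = 3.41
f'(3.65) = -1032.63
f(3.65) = 58.58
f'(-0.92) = 197.23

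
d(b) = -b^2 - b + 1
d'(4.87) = -10.74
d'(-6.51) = 12.02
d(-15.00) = -209.00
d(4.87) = -27.59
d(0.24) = 0.70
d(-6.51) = -34.87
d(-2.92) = -4.61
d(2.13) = -5.67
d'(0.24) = -1.48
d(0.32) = 0.58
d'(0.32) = -1.64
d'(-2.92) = 4.84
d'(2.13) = -5.26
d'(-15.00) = 29.00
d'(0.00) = -1.00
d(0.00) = 1.00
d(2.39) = -7.10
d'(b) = -2*b - 1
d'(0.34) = -1.68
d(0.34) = 0.54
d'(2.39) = -5.78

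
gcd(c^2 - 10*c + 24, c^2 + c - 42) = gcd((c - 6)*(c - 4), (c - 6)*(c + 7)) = c - 6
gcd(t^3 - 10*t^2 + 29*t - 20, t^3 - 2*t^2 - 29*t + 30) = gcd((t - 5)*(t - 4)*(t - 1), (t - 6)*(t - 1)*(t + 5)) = t - 1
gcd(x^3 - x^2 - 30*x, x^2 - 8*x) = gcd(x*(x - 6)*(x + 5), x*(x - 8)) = x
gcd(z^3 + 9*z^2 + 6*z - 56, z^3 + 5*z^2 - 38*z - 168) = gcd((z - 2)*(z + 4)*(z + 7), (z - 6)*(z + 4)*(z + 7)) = z^2 + 11*z + 28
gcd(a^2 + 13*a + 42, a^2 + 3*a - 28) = a + 7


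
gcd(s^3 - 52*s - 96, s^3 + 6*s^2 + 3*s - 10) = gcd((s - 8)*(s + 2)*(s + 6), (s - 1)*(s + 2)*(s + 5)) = s + 2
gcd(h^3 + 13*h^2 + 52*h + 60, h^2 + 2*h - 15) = h + 5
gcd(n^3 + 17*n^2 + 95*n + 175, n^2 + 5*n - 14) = n + 7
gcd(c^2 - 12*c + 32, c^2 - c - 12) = c - 4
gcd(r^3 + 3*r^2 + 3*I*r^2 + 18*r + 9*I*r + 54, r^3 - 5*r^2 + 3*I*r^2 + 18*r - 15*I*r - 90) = r^2 + 3*I*r + 18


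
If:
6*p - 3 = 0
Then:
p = 1/2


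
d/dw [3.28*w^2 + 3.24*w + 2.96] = 6.56*w + 3.24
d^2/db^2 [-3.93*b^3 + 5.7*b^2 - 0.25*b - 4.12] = 11.4 - 23.58*b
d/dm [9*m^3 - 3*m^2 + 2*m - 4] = 27*m^2 - 6*m + 2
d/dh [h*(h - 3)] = 2*h - 3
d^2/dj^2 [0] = 0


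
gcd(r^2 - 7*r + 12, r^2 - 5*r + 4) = r - 4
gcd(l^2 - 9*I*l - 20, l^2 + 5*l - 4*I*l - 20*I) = l - 4*I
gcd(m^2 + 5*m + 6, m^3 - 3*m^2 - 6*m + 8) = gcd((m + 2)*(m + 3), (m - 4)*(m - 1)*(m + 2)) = m + 2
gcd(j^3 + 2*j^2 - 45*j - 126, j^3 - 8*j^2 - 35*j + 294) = j^2 - j - 42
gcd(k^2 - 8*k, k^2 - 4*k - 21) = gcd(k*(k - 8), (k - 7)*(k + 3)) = 1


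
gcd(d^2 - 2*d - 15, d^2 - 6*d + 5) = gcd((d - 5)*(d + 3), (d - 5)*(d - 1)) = d - 5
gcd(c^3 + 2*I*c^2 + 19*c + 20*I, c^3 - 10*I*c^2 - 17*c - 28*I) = c^2 - 3*I*c + 4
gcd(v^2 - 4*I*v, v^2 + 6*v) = v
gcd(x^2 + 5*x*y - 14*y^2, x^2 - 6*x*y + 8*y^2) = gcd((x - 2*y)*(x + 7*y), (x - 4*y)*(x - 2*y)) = x - 2*y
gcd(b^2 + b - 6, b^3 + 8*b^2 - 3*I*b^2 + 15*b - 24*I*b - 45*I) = b + 3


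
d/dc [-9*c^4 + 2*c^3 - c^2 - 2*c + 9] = -36*c^3 + 6*c^2 - 2*c - 2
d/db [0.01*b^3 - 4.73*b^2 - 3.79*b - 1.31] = 0.03*b^2 - 9.46*b - 3.79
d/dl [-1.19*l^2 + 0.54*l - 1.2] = 0.54 - 2.38*l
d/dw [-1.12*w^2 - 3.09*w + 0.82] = -2.24*w - 3.09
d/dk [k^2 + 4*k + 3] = 2*k + 4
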